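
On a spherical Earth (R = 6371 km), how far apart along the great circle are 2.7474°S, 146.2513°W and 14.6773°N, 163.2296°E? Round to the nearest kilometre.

5890 km

Δλ = 163.2296 − -146.2513 = 309.4809°; wrapped into (−180°, 180°]: -50.5191°.
Δφ = 14.6773 − -2.7474 = 17.4247°.
a = sin²(Δφ/2) + cos φ₁ · cos φ₂ · sin²(Δλ/2) = 0.198889.
c = 2·atan2(√a, √(1−a)) = 0.92452 rad → d = 6371·c ≈ 5890.09 km.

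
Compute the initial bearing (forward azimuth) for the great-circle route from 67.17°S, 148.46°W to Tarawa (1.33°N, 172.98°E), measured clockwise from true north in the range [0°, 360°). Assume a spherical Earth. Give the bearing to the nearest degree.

319°

Δλ = 172.98 − -148.46 = 321.44°; wrapped into (−180°, 180°]: -38.56°.
θ = atan2( sin Δλ · cos φ₂ , cos φ₁ · sin φ₂ − sin φ₁ · cos φ₂ · cos Δλ )
  = atan2(-0.62317, 0.72951) = -40.505° → normalised to [0°, 360°): 319.495°.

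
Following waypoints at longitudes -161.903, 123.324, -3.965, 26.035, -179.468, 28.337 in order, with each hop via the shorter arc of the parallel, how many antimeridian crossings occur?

3

Leg 1: -161.903° → +123.324°, shortest Δλ = -74.773° (west) — crosses 180°.
Leg 2: +123.324° → -3.965°, shortest Δλ = -127.289° (west) — does not cross 180°.
Leg 3: -3.965° → +26.035°, shortest Δλ = 30.0° (east) — does not cross 180°.
Leg 4: +26.035° → -179.468°, shortest Δλ = 154.497° (east) — crosses 180°.
Leg 5: -179.468° → +28.337°, shortest Δλ = -152.195° (west) — crosses 180°.
Total crossings: 3.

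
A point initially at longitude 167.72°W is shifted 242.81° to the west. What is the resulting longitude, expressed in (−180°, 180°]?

50.53°W

Start at -167.72°; shift −242.81° → -410.53°.
-410.53° lies outside (−180°, 180°]; add 360° → -50.53°.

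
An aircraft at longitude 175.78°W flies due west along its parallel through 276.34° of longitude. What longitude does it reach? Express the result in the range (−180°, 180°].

92.12°W

Start at -175.78°; shift −276.34° → -452.12°.
-452.12° lies outside (−180°, 180°]; add 360° → -92.12°.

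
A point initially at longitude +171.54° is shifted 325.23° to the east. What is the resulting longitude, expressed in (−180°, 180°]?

Start at +171.54°; shift +325.23° → +496.77°.
+496.77° lies outside (−180°, 180°]; subtract 360° → +136.77°.

+136.77°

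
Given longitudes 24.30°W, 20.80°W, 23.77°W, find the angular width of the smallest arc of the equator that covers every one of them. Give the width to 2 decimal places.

3.50°

Sort the longitudes: -24.30°, -23.77°, -20.80°.
Eastward gaps between consecutive values (wrapping around): 0.53°, 2.97°, 356.50°.
Largest gap = 356.50° ⇒ minimal covering band is its complement: 360° − 356.50° = 3.50°.
Band runs from -24.30° eastward to -20.80°.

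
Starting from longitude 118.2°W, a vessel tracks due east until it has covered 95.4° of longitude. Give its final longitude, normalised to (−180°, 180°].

22.8°W

Start at -118.2°; shift +95.4° → -22.8°.
-22.8° already lies in (−180°, 180°].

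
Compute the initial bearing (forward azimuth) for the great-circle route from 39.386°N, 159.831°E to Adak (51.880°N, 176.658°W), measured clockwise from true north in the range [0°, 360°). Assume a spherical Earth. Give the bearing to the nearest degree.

45°

Δλ = -176.658 − 159.831 = -336.489°; wrapped into (−180°, 180°]: 23.511°.
θ = atan2( sin Δλ · cos φ₂ , cos φ₁ · sin φ₂ − sin φ₁ · cos φ₂ · cos Δλ )
  = atan2(0.24626, 0.24886) = 44.700° → normalised to [0°, 360°): 44.700°.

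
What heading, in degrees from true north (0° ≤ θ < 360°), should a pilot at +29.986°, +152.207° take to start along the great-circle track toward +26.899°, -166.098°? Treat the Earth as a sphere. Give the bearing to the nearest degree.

Δλ = -166.098 − 152.207 = -318.305°; wrapped into (−180°, 180°]: 41.695°.
θ = atan2( sin Δλ · cos φ₂ , cos φ₁ · sin φ₂ − sin φ₁ · cos φ₂ · cos Δλ )
  = atan2(0.59320, 0.05905) = 84.315° → normalised to [0°, 360°): 84.315°.

84°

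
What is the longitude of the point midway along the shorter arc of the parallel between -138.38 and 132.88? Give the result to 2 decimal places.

Signed shortest Δλ from -138.38° to +132.88° is -88.74°.
Midpoint longitude = -138.38° + (-88.74°)/2 = -138.38° − 44.37° = -182.75°.
Normalise into (−180°, 180°]: +177.25°.
(The naïve average (-138.38 + +132.88)/2 = -2.75° is on the wrong side of the globe.)

+177.25°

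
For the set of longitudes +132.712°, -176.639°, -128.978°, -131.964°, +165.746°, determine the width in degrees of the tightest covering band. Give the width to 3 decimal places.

Sort the longitudes: -176.639°, -131.964°, -128.978°, +132.712°, +165.746°.
Eastward gaps between consecutive values (wrapping around): 44.675°, 2.986°, 261.690°, 33.034°, 17.615°.
Largest gap = 261.690° ⇒ minimal covering band is its complement: 360° − 261.690° = 98.310°.
Band runs from +132.712° eastward to -128.978°, crossing the antimeridian.

98.310°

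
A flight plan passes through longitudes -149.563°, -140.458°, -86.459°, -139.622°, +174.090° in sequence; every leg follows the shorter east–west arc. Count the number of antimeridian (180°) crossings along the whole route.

1

Leg 1: -149.563° → -140.458°, shortest Δλ = 9.105° (east) — does not cross 180°.
Leg 2: -140.458° → -86.459°, shortest Δλ = 53.999° (east) — does not cross 180°.
Leg 3: -86.459° → -139.622°, shortest Δλ = -53.163° (west) — does not cross 180°.
Leg 4: -139.622° → +174.090°, shortest Δλ = -46.288° (west) — crosses 180°.
Total crossings: 1.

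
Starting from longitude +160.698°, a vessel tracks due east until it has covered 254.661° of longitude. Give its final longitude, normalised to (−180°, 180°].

Start at +160.698°; shift +254.661° → +415.359°.
+415.359° lies outside (−180°, 180°]; subtract 360° → +55.359°.

+55.359°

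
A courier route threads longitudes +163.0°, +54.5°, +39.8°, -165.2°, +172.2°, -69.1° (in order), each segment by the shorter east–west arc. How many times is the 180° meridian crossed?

3

Leg 1: +163.0° → +54.5°, shortest Δλ = -108.5° (west) — does not cross 180°.
Leg 2: +54.5° → +39.8°, shortest Δλ = -14.7° (west) — does not cross 180°.
Leg 3: +39.8° → -165.2°, shortest Δλ = 155.0° (east) — crosses 180°.
Leg 4: -165.2° → +172.2°, shortest Δλ = -22.6° (west) — crosses 180°.
Leg 5: +172.2° → -69.1°, shortest Δλ = 118.7° (east) — crosses 180°.
Total crossings: 3.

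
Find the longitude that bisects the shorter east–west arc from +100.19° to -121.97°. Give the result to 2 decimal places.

+169.11°

Signed shortest Δλ from +100.19° to -121.97° is +137.84°.
Midpoint longitude = +100.19° + (+137.84°)/2 = +100.19° + 68.92° = +169.11°.
(The naïve average (+100.19 + -121.97)/2 = -10.89° is on the wrong side of the globe.)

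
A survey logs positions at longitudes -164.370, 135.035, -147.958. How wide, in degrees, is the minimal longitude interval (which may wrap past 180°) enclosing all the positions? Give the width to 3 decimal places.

Sort the longitudes: -164.370°, -147.958°, +135.035°.
Eastward gaps between consecutive values (wrapping around): 16.412°, 282.993°, 60.595°.
Largest gap = 282.993° ⇒ minimal covering band is its complement: 360° − 282.993° = 77.007°.
Band runs from +135.035° eastward to -147.958°, crossing the antimeridian.

77.007°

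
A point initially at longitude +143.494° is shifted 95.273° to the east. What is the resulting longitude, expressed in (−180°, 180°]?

-121.233°

Start at +143.494°; shift +95.273° → +238.767°.
+238.767° lies outside (−180°, 180°]; subtract 360° → -121.233°.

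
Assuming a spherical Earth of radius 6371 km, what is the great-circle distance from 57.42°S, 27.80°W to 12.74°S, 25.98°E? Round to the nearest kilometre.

Δλ = 25.98 − -27.80 = 53.78°.
Δφ = -12.74 − -57.42 = 44.68°.
a = sin²(Δφ/2) + cos φ₁ · cos φ₂ · sin²(Δλ/2) = 0.251915.
c = 2·atan2(√a, √(1−a)) = 1.05161 rad → d = 6371·c ≈ 6699.83 km.

6700 km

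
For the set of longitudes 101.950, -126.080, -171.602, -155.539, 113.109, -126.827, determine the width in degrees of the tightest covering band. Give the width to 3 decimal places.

Sort the longitudes: -171.602°, -155.539°, -126.827°, -126.080°, +101.950°, +113.109°.
Eastward gaps between consecutive values (wrapping around): 16.063°, 28.712°, 0.747°, 228.030°, 11.159°, 75.289°.
Largest gap = 228.030° ⇒ minimal covering band is its complement: 360° − 228.030° = 131.970°.
Band runs from +101.950° eastward to -126.080°, crossing the antimeridian.

131.970°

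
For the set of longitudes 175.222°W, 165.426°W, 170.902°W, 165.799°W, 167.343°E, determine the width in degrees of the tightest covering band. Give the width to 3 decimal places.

27.231°

Sort the longitudes: -175.222°, -170.902°, -165.799°, -165.426°, +167.343°.
Eastward gaps between consecutive values (wrapping around): 4.320°, 5.103°, 0.373°, 332.769°, 17.435°.
Largest gap = 332.769° ⇒ minimal covering band is its complement: 360° − 332.769° = 27.231°.
Band runs from +167.343° eastward to -165.426°, crossing the antimeridian.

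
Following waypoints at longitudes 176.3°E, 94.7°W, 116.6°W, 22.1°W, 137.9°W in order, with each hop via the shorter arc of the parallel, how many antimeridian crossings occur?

Leg 1: +176.3° → -94.7°, shortest Δλ = 89.0° (east) — crosses 180°.
Leg 2: -94.7° → -116.6°, shortest Δλ = -21.9° (west) — does not cross 180°.
Leg 3: -116.6° → -22.1°, shortest Δλ = 94.5° (east) — does not cross 180°.
Leg 4: -22.1° → -137.9°, shortest Δλ = -115.8° (west) — does not cross 180°.
Total crossings: 1.

1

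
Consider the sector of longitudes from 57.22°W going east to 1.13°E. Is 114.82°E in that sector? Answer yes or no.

Band width going east from -57.22° to +1.13°: ((1.13 − -57.22) mod 360) = 58.35°.
Offset of +114.82° east of the west edge: ((114.82 − -57.22) mod 360) = 172.04°.
172.04° > 58.35° ⇒ outside.

No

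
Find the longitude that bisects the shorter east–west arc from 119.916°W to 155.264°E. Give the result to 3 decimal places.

Signed shortest Δλ from -119.916° to +155.264° is -84.820°.
Midpoint longitude = -119.916° + (-84.820°)/2 = -119.916° − 42.410° = -162.326°.
(The naïve average (-119.916 + +155.264)/2 = 17.674° is on the wrong side of the globe.)

162.326°W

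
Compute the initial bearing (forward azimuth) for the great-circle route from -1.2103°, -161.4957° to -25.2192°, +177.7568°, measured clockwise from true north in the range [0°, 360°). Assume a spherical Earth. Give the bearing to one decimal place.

Δλ = 177.7568 − -161.4957 = 339.2525°; wrapped into (−180°, 180°]: -20.7475°.
θ = atan2( sin Δλ · cos φ₂ , cos φ₁ · sin φ₂ − sin φ₁ · cos φ₂ · cos Δλ )
  = atan2(-0.32048, -0.40812) = -141.858° → normalised to [0°, 360°): 218.142°.

218.1°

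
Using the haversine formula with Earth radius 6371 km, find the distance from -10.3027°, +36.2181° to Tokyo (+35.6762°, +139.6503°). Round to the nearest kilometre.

11882 km

Δλ = 139.6503 − 36.2181 = 103.4322°.
Δφ = 35.6762 − -10.3027 = 45.9789°.
a = sin²(Δφ/2) + cos φ₁ · cos φ₂ · sin²(Δλ/2) = 0.644981.
c = 2·atan2(√a, √(1−a)) = 1.86498 rad → d = 6371·c ≈ 11881.81 km.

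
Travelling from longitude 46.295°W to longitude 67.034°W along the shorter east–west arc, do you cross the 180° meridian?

Signed shortest Δλ = ((-67.034 − -46.295 + 180) mod 360) − 180 = -20.739°.
Going west by 20.739° from -46.295° reaches -67.034° without touching 180°.

No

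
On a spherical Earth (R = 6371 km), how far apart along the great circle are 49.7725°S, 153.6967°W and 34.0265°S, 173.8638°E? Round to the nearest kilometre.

Δλ = 173.8638 − -153.6967 = 327.5605°; wrapped into (−180°, 180°]: -32.4395°.
Δφ = -34.0265 − -49.7725 = 15.7460°.
a = sin²(Δφ/2) + cos φ₁ · cos φ₂ · sin²(Δλ/2) = 0.060523.
c = 2·atan2(√a, √(1−a)) = 0.49713 rad → d = 6371·c ≈ 3167.23 km.

3167 km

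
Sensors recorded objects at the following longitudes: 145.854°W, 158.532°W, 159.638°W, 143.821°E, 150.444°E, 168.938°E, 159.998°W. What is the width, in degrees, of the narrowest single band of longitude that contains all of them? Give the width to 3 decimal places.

70.325°

Sort the longitudes: -159.998°, -159.638°, -158.532°, -145.854°, +143.821°, +150.444°, +168.938°.
Eastward gaps between consecutive values (wrapping around): 0.360°, 1.106°, 12.678°, 289.675°, 6.623°, 18.494°, 31.064°.
Largest gap = 289.675° ⇒ minimal covering band is its complement: 360° − 289.675° = 70.325°.
Band runs from +143.821° eastward to -145.854°, crossing the antimeridian.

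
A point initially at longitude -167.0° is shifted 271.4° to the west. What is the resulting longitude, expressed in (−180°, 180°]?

Start at -167.0°; shift −271.4° → -438.4°.
-438.4° lies outside (−180°, 180°]; add 360° → -78.4°.

-78.4°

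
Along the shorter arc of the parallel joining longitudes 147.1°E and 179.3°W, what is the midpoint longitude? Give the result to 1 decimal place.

Signed shortest Δλ from +147.1° to -179.3° is +33.6°.
Midpoint longitude = +147.1° + (+33.6°)/2 = +147.1° + 16.8° = +163.9°.
(The naïve average (+147.1 + -179.3)/2 = -16.1° is on the wrong side of the globe.)

163.9°E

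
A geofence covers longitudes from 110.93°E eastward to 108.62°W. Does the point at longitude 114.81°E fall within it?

Band width going east from +110.93° to -108.62°: ((-108.62 − 110.93) mod 360) = 140.45°.
Offset of +114.81° east of the west edge: ((114.81 − 110.93) mod 360) = 3.88°.
3.88° ≤ 140.45° ⇒ inside.

Yes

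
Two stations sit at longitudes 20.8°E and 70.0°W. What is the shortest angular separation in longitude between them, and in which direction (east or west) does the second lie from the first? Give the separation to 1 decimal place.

Raw difference: -70.0 − 20.8 = -90.8°.
Normalise into (−180°, 180°]: -90.8° stays -90.8°.
Negative ⇒ the second point lies to the west; separation 90.8°.

90.8° west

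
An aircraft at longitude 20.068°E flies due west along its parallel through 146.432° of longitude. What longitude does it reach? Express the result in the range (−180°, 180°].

Start at +20.068°; shift −146.432° → -126.364°.
-126.364° already lies in (−180°, 180°].

126.364°W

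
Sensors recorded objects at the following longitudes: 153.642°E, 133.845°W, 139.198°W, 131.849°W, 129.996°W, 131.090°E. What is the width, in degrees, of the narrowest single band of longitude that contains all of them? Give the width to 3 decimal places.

98.914°

Sort the longitudes: -139.198°, -133.845°, -131.849°, -129.996°, +131.090°, +153.642°.
Eastward gaps between consecutive values (wrapping around): 5.353°, 1.996°, 1.853°, 261.086°, 22.552°, 67.160°.
Largest gap = 261.086° ⇒ minimal covering band is its complement: 360° − 261.086° = 98.914°.
Band runs from +131.090° eastward to -129.996°, crossing the antimeridian.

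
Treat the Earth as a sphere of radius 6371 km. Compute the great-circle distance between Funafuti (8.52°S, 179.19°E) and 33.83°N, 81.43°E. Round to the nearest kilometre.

Δλ = 81.43 − 179.19 = -97.76°.
Δφ = 33.83 − -8.52 = 42.35°.
a = sin²(Δφ/2) + cos φ₁ · cos φ₂ · sin²(Δλ/2) = 0.596704.
c = 2·atan2(√a, √(1−a)) = 1.76543 rad → d = 6371·c ≈ 11247.56 km.

11248 km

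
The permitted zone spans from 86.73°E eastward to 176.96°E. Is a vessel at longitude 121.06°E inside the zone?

Band width going east from +86.73° to +176.96°: ((176.96 − 86.73) mod 360) = 90.23°.
Offset of +121.06° east of the west edge: ((121.06 − 86.73) mod 360) = 34.33°.
34.33° ≤ 90.23° ⇒ inside.

Yes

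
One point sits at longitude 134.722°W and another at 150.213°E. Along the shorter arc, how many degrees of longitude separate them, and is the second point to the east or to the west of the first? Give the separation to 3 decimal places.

Raw difference: 150.213 − -134.722 = 284.935°.
Normalise into (−180°, 180°]: 284.935° − 360° = -75.065°.
Negative ⇒ the second point lies to the west; separation 75.065°.

75.065° west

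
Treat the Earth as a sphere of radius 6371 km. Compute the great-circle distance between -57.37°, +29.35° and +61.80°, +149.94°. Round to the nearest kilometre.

16755 km

Δλ = 149.94 − 29.35 = 120.59°.
Δφ = 61.80 − -57.37 = 119.17°.
a = sin²(Δφ/2) + cos φ₁ · cos φ₂ · sin²(Δλ/2) = 0.935938.
c = 2·atan2(√a, √(1−a)) = 2.62982 rad → d = 6371·c ≈ 16754.55 km.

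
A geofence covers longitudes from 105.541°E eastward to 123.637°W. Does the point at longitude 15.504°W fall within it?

Band width going east from +105.541° to -123.637°: ((-123.637 − 105.541) mod 360) = 130.822°.
Offset of -15.504° east of the west edge: ((-15.504 − 105.541) mod 360) = 238.955°.
238.955° > 130.822° ⇒ outside.

No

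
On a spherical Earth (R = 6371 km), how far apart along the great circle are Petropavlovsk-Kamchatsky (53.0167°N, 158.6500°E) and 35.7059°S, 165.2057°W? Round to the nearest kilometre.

10465 km

Δλ = -165.2057 − 158.6500 = -323.8557°; wrapped into (−180°, 180°]: 36.1443°.
Δφ = -35.7059 − 53.0167 = -88.7226°.
a = sin²(Δφ/2) + cos φ₁ · cos φ₂ · sin²(Δλ/2) = 0.535863.
c = 2·atan2(√a, √(1−a)) = 1.64258 rad → d = 6371·c ≈ 10464.90 km.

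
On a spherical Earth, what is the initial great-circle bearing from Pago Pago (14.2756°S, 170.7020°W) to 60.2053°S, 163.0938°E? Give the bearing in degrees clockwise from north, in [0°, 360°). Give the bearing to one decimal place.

196.7°

Δλ = 163.0938 − -170.7020 = 333.7958°; wrapped into (−180°, 180°]: -26.2042°.
θ = atan2( sin Δλ · cos φ₂ , cos φ₁ · sin φ₂ − sin φ₁ · cos φ₂ · cos Δλ )
  = atan2(-0.21941, -0.73108) = -163.294° → normalised to [0°, 360°): 196.706°.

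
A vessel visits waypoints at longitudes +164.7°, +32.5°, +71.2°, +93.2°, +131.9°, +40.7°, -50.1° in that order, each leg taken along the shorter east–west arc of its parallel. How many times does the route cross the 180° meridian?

0

Leg 1: +164.7° → +32.5°, shortest Δλ = -132.2° (west) — does not cross 180°.
Leg 2: +32.5° → +71.2°, shortest Δλ = 38.7° (east) — does not cross 180°.
Leg 3: +71.2° → +93.2°, shortest Δλ = 22.0° (east) — does not cross 180°.
Leg 4: +93.2° → +131.9°, shortest Δλ = 38.7° (east) — does not cross 180°.
Leg 5: +131.9° → +40.7°, shortest Δλ = -91.2° (west) — does not cross 180°.
Leg 6: +40.7° → -50.1°, shortest Δλ = -90.8° (west) — does not cross 180°.
Total crossings: 0.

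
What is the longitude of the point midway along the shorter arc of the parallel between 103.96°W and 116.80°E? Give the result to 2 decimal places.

Signed shortest Δλ from -103.96° to +116.80° is -139.24°.
Midpoint longitude = -103.96° + (-139.24°)/2 = -103.96° − 69.62° = -173.58°.
(The naïve average (-103.96 + +116.80)/2 = 6.42° is on the wrong side of the globe.)

173.58°W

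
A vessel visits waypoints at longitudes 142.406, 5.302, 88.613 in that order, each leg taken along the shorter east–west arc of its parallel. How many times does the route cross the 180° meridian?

Leg 1: +142.406° → +5.302°, shortest Δλ = -137.104° (west) — does not cross 180°.
Leg 2: +5.302° → +88.613°, shortest Δλ = 83.311° (east) — does not cross 180°.
Total crossings: 0.

0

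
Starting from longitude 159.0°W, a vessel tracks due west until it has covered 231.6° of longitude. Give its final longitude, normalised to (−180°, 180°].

Start at -159.0°; shift −231.6° → -390.6°.
-390.6° lies outside (−180°, 180°]; add 360° → -30.6°.

30.6°W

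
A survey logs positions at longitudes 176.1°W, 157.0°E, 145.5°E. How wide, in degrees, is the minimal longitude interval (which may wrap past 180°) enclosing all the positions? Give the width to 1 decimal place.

Sort the longitudes: -176.1°, +145.5°, +157.0°.
Eastward gaps between consecutive values (wrapping around): 321.6°, 11.5°, 26.9°.
Largest gap = 321.6° ⇒ minimal covering band is its complement: 360° − 321.6° = 38.4°.
Band runs from +145.5° eastward to -176.1°, crossing the antimeridian.

38.4°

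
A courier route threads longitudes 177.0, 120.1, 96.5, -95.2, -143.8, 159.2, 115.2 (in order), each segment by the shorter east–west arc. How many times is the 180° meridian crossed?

Leg 1: +177.0° → +120.1°, shortest Δλ = -56.9° (west) — does not cross 180°.
Leg 2: +120.1° → +96.5°, shortest Δλ = -23.6° (west) — does not cross 180°.
Leg 3: +96.5° → -95.2°, shortest Δλ = 168.3° (east) — crosses 180°.
Leg 4: -95.2° → -143.8°, shortest Δλ = -48.6° (west) — does not cross 180°.
Leg 5: -143.8° → +159.2°, shortest Δλ = -57.0° (west) — crosses 180°.
Leg 6: +159.2° → +115.2°, shortest Δλ = -44.0° (west) — does not cross 180°.
Total crossings: 2.

2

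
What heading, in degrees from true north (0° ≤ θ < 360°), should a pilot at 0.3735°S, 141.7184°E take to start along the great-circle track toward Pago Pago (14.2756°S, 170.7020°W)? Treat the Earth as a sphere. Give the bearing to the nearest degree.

Δλ = -170.7020 − 141.7184 = -312.4204°; wrapped into (−180°, 180°]: 47.5796°.
θ = atan2( sin Δλ · cos φ₂ , cos φ₁ · sin φ₂ − sin φ₁ · cos φ₂ · cos Δλ )
  = atan2(0.71542, -0.24232) = 108.712° → normalised to [0°, 360°): 108.712°.

109°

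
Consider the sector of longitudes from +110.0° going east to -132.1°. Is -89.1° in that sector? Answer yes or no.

No

Band width going east from +110.0° to -132.1°: ((-132.1 − 110.0) mod 360) = 117.9°.
Offset of -89.1° east of the west edge: ((-89.1 − 110.0) mod 360) = 160.9°.
160.9° > 117.9° ⇒ outside.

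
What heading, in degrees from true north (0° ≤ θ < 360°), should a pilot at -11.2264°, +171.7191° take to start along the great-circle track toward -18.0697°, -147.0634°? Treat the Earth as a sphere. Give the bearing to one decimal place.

Δλ = -147.0634 − 171.7191 = -318.7825°; wrapped into (−180°, 180°]: 41.2175°.
θ = atan2( sin Δλ · cos φ₂ , cos φ₁ · sin φ₂ − sin φ₁ · cos φ₂ · cos Δλ )
  = atan2(0.62642, -0.16502) = 104.758° → normalised to [0°, 360°): 104.758°.

104.8°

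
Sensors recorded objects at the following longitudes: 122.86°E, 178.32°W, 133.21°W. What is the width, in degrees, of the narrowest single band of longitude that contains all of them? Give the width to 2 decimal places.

Sort the longitudes: -178.32°, -133.21°, +122.86°.
Eastward gaps between consecutive values (wrapping around): 45.11°, 256.07°, 58.82°.
Largest gap = 256.07° ⇒ minimal covering band is its complement: 360° − 256.07° = 103.93°.
Band runs from +122.86° eastward to -133.21°, crossing the antimeridian.

103.93°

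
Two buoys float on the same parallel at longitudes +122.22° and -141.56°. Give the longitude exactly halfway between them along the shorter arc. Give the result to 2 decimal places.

Signed shortest Δλ from +122.22° to -141.56° is +96.22°.
Midpoint longitude = +122.22° + (+96.22°)/2 = +122.22° + 48.11° = +170.33°.
(The naïve average (+122.22 + -141.56)/2 = -9.67° is on the wrong side of the globe.)

+170.33°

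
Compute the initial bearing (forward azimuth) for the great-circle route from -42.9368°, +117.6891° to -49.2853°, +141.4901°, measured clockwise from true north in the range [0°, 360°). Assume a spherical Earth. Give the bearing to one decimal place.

119.4°

Δλ = 141.4901 − 117.6891 = 23.8010°.
θ = atan2( sin Δλ · cos φ₂ , cos φ₁ · sin φ₂ − sin φ₁ · cos φ₂ · cos Δλ )
  = atan2(0.26324, -0.14837) = 119.406° → normalised to [0°, 360°): 119.406°.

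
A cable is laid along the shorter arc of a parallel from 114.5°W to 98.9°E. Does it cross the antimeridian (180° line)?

Naïve |98.9 − -114.5| = 213.4° > 180°, so the shorter arc goes the other way round — across 180°.
Signed shortest Δλ = ((98.9 − -114.5 + 180) mod 360) − 180 = -146.6°.
Going west by 146.6° from -114.5° passes through 180° before reaching +98.9°.

Yes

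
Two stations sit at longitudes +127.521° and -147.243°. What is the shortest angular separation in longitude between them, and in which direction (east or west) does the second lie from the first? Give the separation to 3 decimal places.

85.236° east

Raw difference: -147.243 − 127.521 = -274.764°.
Normalise into (−180°, 180°]: -274.764° + 360° = 85.236°.
Positive ⇒ the second point lies to the east; separation 85.236°.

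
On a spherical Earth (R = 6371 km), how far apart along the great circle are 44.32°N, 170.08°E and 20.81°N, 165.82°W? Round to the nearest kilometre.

Δλ = -165.82 − 170.08 = -335.90°; wrapped into (−180°, 180°]: 24.10°.
Δφ = 20.81 − 44.32 = -23.51°.
a = sin²(Δφ/2) + cos φ₁ · cos φ₂ · sin²(Δλ/2) = 0.070652.
c = 2·atan2(√a, √(1−a)) = 0.53808 rad → d = 6371·c ≈ 3428.08 km.

3428 km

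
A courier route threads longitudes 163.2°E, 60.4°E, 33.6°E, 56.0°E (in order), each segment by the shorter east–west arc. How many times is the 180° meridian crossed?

Leg 1: +163.2° → +60.4°, shortest Δλ = -102.8° (west) — does not cross 180°.
Leg 2: +60.4° → +33.6°, shortest Δλ = -26.8° (west) — does not cross 180°.
Leg 3: +33.6° → +56.0°, shortest Δλ = 22.4° (east) — does not cross 180°.
Total crossings: 0.

0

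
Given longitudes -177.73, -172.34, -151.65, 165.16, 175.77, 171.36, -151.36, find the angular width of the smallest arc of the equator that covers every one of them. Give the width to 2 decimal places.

Sort the longitudes: -177.73°, -172.34°, -151.65°, -151.36°, +165.16°, +171.36°, +175.77°.
Eastward gaps between consecutive values (wrapping around): 5.39°, 20.69°, 0.29°, 316.52°, 6.20°, 4.41°, 6.50°.
Largest gap = 316.52° ⇒ minimal covering band is its complement: 360° − 316.52° = 43.48°.
Band runs from +165.16° eastward to -151.36°, crossing the antimeridian.

43.48°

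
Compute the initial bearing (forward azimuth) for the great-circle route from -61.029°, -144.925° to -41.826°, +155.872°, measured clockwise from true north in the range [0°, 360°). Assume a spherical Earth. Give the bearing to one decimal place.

Δλ = 155.872 − -144.925 = 300.797°; wrapped into (−180°, 180°]: -59.203°.
θ = atan2( sin Δλ · cos φ₂ , cos φ₁ · sin φ₂ − sin φ₁ · cos φ₂ · cos Δλ )
  = atan2(-0.64009, 0.01077) = -89.036° → normalised to [0°, 360°): 270.964°.

271.0°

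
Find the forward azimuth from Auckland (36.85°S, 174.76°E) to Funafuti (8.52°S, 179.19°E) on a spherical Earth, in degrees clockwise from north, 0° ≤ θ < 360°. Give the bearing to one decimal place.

Δλ = 179.19 − 174.76 = 4.43°.
θ = atan2( sin Δλ · cos φ₂ , cos φ₁ · sin φ₂ − sin φ₁ · cos φ₂ · cos Δλ )
  = atan2(0.07639, 0.47278) = 9.178° → normalised to [0°, 360°): 9.178°.

9.2°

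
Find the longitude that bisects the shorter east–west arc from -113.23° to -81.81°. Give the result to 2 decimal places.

Signed shortest Δλ from -113.23° to -81.81° is +31.42°.
Midpoint longitude = -113.23° + (+31.42°)/2 = -113.23° + 15.71° = -97.52°.

-97.52°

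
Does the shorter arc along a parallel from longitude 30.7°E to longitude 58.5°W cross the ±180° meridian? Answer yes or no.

No

Signed shortest Δλ = ((-58.5 − 30.7 + 180) mod 360) − 180 = -89.2°.
Going west by 89.2° from +30.7° reaches -58.5° without touching 180°.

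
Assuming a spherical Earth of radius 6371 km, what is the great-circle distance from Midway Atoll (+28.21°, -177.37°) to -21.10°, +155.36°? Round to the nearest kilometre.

Δλ = 155.36 − -177.37 = 332.73°; wrapped into (−180°, 180°]: -27.27°.
Δφ = -21.10 − 28.21 = -49.31°.
a = sin²(Δφ/2) + cos φ₁ · cos φ₂ · sin²(Δλ/2) = 0.219704.
c = 2·atan2(√a, √(1−a)) = 0.97570 rad → d = 6371·c ≈ 6216.16 km.

6216 km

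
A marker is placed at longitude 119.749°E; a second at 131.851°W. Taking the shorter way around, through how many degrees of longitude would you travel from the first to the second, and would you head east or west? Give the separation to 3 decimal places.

108.400° east

Raw difference: -131.851 − 119.749 = -251.6°.
Normalise into (−180°, 180°]: -251.6° + 360° = 108.4°.
Positive ⇒ the second point lies to the east; separation 108.400°.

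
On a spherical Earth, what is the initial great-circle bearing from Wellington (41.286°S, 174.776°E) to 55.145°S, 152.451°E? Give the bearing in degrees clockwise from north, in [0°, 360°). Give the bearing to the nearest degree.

Δλ = 152.451 − 174.776 = -22.325°.
θ = atan2( sin Δλ · cos φ₂ , cos φ₁ · sin φ₂ − sin φ₁ · cos φ₂ · cos Δλ )
  = atan2(-0.21709, -0.26780) = -140.970° → normalised to [0°, 360°): 219.030°.

219°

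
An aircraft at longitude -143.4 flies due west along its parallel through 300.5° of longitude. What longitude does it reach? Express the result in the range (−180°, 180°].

Start at -143.4°; shift −300.5° → -443.9°.
-443.9° lies outside (−180°, 180°]; add 360° → -83.9°.

-83.9°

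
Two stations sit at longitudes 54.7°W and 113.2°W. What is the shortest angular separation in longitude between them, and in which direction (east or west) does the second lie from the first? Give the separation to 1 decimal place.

58.5° west

Raw difference: -113.2 − -54.7 = -58.5°.
Normalise into (−180°, 180°]: -58.5° stays -58.5°.
Negative ⇒ the second point lies to the west; separation 58.5°.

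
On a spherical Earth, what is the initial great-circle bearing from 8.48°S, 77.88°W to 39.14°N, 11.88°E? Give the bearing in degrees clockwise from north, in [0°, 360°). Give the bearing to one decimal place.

51.1°

Δλ = 11.88 − -77.88 = 89.76°.
θ = atan2( sin Δλ · cos φ₂ , cos φ₁ · sin φ₂ − sin φ₁ · cos φ₂ · cos Δλ )
  = atan2(0.77560, 0.62480) = 51.146° → normalised to [0°, 360°): 51.146°.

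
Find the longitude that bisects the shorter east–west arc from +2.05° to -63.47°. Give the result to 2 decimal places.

-30.71°

Signed shortest Δλ from +2.05° to -63.47° is -65.52°.
Midpoint longitude = +2.05° + (-65.52°)/2 = +2.05° − 32.76° = -30.71°.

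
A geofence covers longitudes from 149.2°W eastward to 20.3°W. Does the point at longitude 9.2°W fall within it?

Band width going east from -149.2° to -20.3°: ((-20.3 − -149.2) mod 360) = 128.9°.
Offset of -9.2° east of the west edge: ((-9.2 − -149.2) mod 360) = 140.0°.
140.0° > 128.9° ⇒ outside.

No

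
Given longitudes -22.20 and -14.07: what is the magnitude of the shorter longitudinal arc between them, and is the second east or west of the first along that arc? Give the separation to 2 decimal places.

8.13° east

Raw difference: -14.07 − -22.20 = 8.13°.
Normalise into (−180°, 180°]: 8.13° stays 8.13°.
Positive ⇒ the second point lies to the east; separation 8.13°.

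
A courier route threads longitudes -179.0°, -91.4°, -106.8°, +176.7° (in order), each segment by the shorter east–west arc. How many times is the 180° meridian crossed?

Leg 1: -179.0° → -91.4°, shortest Δλ = 87.6° (east) — does not cross 180°.
Leg 2: -91.4° → -106.8°, shortest Δλ = -15.4° (west) — does not cross 180°.
Leg 3: -106.8° → +176.7°, shortest Δλ = -76.5° (west) — crosses 180°.
Total crossings: 1.

1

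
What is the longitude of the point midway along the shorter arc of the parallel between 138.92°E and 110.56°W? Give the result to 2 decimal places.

165.82°W

Signed shortest Δλ from +138.92° to -110.56° is +110.52°.
Midpoint longitude = +138.92° + (+110.52°)/2 = +138.92° + 55.26° = +194.18°.
Normalise into (−180°, 180°]: -165.82°.
(The naïve average (+138.92 + -110.56)/2 = 14.18° is on the wrong side of the globe.)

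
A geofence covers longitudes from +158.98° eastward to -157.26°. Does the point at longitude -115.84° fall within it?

Band width going east from +158.98° to -157.26°: ((-157.26 − 158.98) mod 360) = 43.76°.
Offset of -115.84° east of the west edge: ((-115.84 − 158.98) mod 360) = 85.18°.
85.18° > 43.76° ⇒ outside.

No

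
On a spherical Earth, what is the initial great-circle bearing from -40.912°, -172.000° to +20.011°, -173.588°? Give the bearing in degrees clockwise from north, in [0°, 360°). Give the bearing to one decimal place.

Δλ = -173.588 − -172.000 = -1.588°.
θ = atan2( sin Δλ · cos φ₂ , cos φ₁ · sin φ₂ − sin φ₁ · cos φ₂ · cos Δλ )
  = atan2(-0.02604, 0.87373) = -1.707° → normalised to [0°, 360°): 358.293°.

358.3°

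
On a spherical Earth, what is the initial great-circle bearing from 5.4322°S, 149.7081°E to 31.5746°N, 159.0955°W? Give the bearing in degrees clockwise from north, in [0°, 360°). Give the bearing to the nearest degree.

Δλ = -159.0955 − 149.7081 = -308.8036°; wrapped into (−180°, 180°]: 51.1964°.
θ = atan2( sin Δλ · cos φ₂ , cos φ₁ · sin φ₂ − sin φ₁ · cos φ₂ · cos Δλ )
  = atan2(0.66393, 0.57180) = 49.264° → normalised to [0°, 360°): 49.264°.

49°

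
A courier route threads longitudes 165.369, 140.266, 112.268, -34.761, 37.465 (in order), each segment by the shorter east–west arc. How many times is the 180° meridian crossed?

0

Leg 1: +165.369° → +140.266°, shortest Δλ = -25.103° (west) — does not cross 180°.
Leg 2: +140.266° → +112.268°, shortest Δλ = -27.998° (west) — does not cross 180°.
Leg 3: +112.268° → -34.761°, shortest Δλ = -147.029° (west) — does not cross 180°.
Leg 4: -34.761° → +37.465°, shortest Δλ = 72.226° (east) — does not cross 180°.
Total crossings: 0.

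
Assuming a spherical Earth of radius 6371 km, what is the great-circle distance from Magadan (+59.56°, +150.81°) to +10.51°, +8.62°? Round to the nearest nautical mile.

6224 nmi

Δλ = 8.62 − 150.81 = -142.19°.
Δφ = 10.51 − 59.56 = -49.05°.
a = sin²(Δφ/2) + cos φ₁ · cos φ₂ · sin²(Δλ/2) = 0.618144.
c = 2·atan2(√a, √(1−a)) = 1.80934 rad → d = 6371·c ≈ 11527.30 km ≈ 6224.24 nmi.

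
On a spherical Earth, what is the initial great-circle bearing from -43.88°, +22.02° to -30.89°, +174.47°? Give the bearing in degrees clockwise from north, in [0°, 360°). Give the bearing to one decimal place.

156.1°

Δλ = 174.47 − 22.02 = 152.45°.
θ = atan2( sin Δλ · cos φ₂ , cos φ₁ · sin φ₂ − sin φ₁ · cos φ₂ · cos Δλ )
  = atan2(0.39692, -0.89743) = 156.141° → normalised to [0°, 360°): 156.141°.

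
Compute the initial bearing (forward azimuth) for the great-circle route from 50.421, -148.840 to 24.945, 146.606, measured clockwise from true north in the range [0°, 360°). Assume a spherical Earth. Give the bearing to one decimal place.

267.8°

Δλ = 146.606 − -148.840 = 295.446°; wrapped into (−180°, 180°]: -64.554°.
θ = atan2( sin Δλ · cos φ₂ , cos φ₁ · sin φ₂ − sin φ₁ · cos φ₂ · cos Δλ )
  = atan2(-0.81875, -0.03155) = -92.207° → normalised to [0°, 360°): 267.793°.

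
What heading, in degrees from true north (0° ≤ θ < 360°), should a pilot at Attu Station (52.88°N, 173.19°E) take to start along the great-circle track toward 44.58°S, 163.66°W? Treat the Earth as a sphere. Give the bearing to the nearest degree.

Δλ = -163.66 − 173.19 = -336.85°; wrapped into (−180°, 180°]: 23.15°.
θ = atan2( sin Δλ · cos φ₂ , cos φ₁ · sin φ₂ − sin φ₁ · cos φ₂ · cos Δλ )
  = atan2(0.28002, -0.94580) = 163.508° → normalised to [0°, 360°): 163.508°.

164°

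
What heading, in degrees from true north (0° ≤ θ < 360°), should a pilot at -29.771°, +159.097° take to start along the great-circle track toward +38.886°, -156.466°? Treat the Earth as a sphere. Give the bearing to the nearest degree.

Δλ = -156.466 − 159.097 = -315.563°; wrapped into (−180°, 180°]: 44.437°.
θ = atan2( sin Δλ · cos φ₂ , cos φ₁ · sin φ₂ − sin φ₁ · cos φ₂ · cos Δλ )
  = atan2(0.54497, 0.82089) = 33.580° → normalised to [0°, 360°): 33.580°.

34°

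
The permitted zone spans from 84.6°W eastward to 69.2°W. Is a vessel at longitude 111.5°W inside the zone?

No

Band width going east from -84.6° to -69.2°: ((-69.2 − -84.6) mod 360) = 15.4°.
Offset of -111.5° east of the west edge: ((-111.5 − -84.6) mod 360) = 333.1°.
333.1° > 15.4° ⇒ outside.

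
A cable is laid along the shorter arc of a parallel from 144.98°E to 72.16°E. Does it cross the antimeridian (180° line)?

Signed shortest Δλ = ((72.16 − 144.98 + 180) mod 360) − 180 = -72.82°.
Going west by 72.82° from +144.98° reaches +72.16° without touching 180°.

No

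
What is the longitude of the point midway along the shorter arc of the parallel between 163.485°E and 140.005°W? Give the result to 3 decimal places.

168.260°W

Signed shortest Δλ from +163.485° to -140.005° is +56.510°.
Midpoint longitude = +163.485° + (+56.510°)/2 = +163.485° + 28.255° = +191.740°.
Normalise into (−180°, 180°]: -168.260°.
(The naïve average (+163.485 + -140.005)/2 = 11.74° is on the wrong side of the globe.)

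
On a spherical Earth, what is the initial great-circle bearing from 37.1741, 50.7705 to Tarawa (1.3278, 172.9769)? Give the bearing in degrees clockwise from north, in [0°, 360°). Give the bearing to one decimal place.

Δλ = 172.9769 − 50.7705 = 122.2064°.
θ = atan2( sin Δλ · cos φ₂ , cos φ₁ · sin φ₂ − sin φ₁ · cos φ₂ · cos Δλ )
  = atan2(0.84591, 0.34042) = 68.079° → normalised to [0°, 360°): 68.079°.

68.1°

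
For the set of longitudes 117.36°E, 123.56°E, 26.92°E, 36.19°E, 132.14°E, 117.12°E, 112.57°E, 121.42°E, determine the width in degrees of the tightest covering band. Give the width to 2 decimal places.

Sort the longitudes: +26.92°, +36.19°, +112.57°, +117.12°, +117.36°, +121.42°, +123.56°, +132.14°.
Eastward gaps between consecutive values (wrapping around): 9.27°, 76.38°, 4.55°, 0.24°, 4.06°, 2.14°, 8.58°, 254.78°.
Largest gap = 254.78° ⇒ minimal covering band is its complement: 360° − 254.78° = 105.22°.
Band runs from +26.92° eastward to +132.14°.

105.22°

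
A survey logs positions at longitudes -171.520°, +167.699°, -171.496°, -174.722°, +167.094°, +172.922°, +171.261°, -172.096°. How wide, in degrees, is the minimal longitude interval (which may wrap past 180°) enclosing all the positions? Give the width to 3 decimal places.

21.410°

Sort the longitudes: -174.722°, -172.096°, -171.520°, -171.496°, +167.094°, +167.699°, +171.261°, +172.922°.
Eastward gaps between consecutive values (wrapping around): 2.626°, 0.576°, 0.024°, 338.590°, 0.605°, 3.562°, 1.661°, 12.356°.
Largest gap = 338.590° ⇒ minimal covering band is its complement: 360° − 338.590° = 21.410°.
Band runs from +167.094° eastward to -171.496°, crossing the antimeridian.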